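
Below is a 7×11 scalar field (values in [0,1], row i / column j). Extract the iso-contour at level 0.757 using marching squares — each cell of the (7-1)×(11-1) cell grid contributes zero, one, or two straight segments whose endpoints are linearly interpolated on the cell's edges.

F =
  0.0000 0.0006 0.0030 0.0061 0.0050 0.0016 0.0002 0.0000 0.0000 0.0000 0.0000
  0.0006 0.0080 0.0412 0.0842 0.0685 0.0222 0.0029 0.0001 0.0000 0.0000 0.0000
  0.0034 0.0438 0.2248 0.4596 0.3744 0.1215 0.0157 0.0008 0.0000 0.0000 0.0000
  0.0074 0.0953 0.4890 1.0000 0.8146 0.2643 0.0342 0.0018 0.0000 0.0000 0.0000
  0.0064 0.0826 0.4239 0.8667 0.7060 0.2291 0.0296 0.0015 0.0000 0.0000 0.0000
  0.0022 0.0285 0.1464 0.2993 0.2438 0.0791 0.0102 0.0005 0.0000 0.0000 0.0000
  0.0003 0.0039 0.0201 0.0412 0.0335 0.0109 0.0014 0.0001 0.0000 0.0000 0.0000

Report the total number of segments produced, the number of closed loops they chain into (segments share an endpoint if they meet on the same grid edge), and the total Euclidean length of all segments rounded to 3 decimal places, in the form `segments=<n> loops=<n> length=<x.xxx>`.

cell (2,2): code 0100 → (2.550,3.000)–(3.000,2.524)
cell (2,3): code 1100 → (2.869,4.000)–(2.550,3.000)
cell (2,4): code 1000 → (3.000,4.105)–(2.869,4.000)
cell (3,2): code 0110 → (3.000,2.524)–(4.000,2.752)
cell (3,3): code 1011 → (4.000,3.683)–(3.530,4.000)
cell (3,4): code 0001 → (3.530,4.000)–(3.000,4.105)
cell (4,2): code 0010 → (4.000,2.752)–(4.193,3.000)
cell (4,3): code 0001 → (4.193,3.000)–(4.000,3.683)
total: 8 segments, chained into 1 closed loop(s), length Σ = 5.028401

segments=8 loops=1 length=5.028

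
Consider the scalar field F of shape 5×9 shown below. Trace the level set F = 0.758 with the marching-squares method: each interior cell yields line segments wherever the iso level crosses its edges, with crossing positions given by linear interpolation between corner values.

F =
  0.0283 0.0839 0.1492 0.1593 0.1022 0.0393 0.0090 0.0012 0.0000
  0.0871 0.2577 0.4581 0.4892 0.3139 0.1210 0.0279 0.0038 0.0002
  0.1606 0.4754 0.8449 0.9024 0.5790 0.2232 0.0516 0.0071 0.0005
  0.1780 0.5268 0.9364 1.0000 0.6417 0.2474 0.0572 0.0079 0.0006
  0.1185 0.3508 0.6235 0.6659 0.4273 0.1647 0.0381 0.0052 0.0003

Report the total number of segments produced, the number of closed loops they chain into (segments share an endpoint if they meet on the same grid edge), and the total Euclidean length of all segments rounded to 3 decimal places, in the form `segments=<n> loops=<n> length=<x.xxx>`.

cell (1,1): code 0100 → (1.775,2.000)–(2.000,1.765)
cell (1,2): code 1100 → (1.651,3.000)–(1.775,2.000)
cell (1,3): code 1000 → (2.000,3.447)–(1.651,3.000)
cell (2,1): code 0110 → (2.000,1.765)–(3.000,1.564)
cell (2,3): code 1001 → (3.000,3.675)–(2.000,3.447)
cell (3,1): code 0010 → (3.000,1.564)–(3.570,2.000)
cell (3,2): code 0011 → (3.570,2.000)–(3.724,3.000)
cell (3,3): code 0001 → (3.724,3.000)–(3.000,3.675)
total: 8 segments, chained into 1 closed loop(s), length Σ = 6.665416

segments=8 loops=1 length=6.665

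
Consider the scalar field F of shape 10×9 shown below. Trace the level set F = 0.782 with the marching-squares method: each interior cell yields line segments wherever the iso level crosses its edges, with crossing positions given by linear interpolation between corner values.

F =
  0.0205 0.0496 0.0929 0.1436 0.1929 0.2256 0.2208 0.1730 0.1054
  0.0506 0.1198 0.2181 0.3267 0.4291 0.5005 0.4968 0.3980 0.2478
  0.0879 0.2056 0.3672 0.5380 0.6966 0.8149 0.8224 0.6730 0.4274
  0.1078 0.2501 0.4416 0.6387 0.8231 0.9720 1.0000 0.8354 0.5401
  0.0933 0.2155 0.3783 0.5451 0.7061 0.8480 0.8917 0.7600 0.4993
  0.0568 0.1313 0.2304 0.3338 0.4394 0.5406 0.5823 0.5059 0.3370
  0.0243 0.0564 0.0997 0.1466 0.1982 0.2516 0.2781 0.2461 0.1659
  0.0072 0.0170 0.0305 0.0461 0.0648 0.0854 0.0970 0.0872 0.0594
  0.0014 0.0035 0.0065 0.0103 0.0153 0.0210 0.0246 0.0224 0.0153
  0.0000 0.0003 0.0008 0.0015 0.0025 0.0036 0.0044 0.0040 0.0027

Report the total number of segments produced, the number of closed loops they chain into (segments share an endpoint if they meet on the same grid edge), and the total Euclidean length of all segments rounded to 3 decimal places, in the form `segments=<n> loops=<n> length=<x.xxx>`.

segments=14 loops=1 length=9.095

cell (1,4): code 0100 → (1.895,5.000)–(2.000,4.722)
cell (1,5): code 1100 → (1.876,6.000)–(1.895,5.000)
cell (1,6): code 1000 → (2.000,6.270)–(1.876,6.000)
cell (2,3): code 0100 → (2.675,4.000)–(3.000,3.777)
cell (2,4): code 1110 → (2.000,4.722)–(2.675,4.000)
cell (2,6): code 1101 → (2.671,7.000)–(2.000,6.270)
cell (2,7): code 1000 → (3.000,7.181)–(2.671,7.000)
cell (3,3): code 0010 → (3.000,3.777)–(3.351,4.000)
cell (3,4): code 0111 → (3.351,4.000)–(4.000,4.535)
cell (3,6): code 1011 → (4.000,6.833)–(3.708,7.000)
cell (3,7): code 0001 → (3.708,7.000)–(3.000,7.181)
cell (4,4): code 0010 → (4.000,4.535)–(4.215,5.000)
cell (4,5): code 0011 → (4.215,5.000)–(4.355,6.000)
cell (4,6): code 0001 → (4.355,6.000)–(4.000,6.833)
total: 14 segments, chained into 1 closed loop(s), length Σ = 9.095112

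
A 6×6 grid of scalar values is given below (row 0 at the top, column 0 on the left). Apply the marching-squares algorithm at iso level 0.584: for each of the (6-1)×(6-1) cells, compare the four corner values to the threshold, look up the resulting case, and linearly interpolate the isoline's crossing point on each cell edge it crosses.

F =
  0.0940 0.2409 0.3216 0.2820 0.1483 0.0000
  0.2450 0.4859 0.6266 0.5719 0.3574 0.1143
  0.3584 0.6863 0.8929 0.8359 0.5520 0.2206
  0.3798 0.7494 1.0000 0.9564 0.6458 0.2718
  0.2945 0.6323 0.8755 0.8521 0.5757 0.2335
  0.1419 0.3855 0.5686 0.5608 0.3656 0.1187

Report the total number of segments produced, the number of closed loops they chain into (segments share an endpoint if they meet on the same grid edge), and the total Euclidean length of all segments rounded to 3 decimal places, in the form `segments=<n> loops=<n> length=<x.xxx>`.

cell (0,1): code 0100 → (0.860,2.000)–(1.000,1.697)
cell (0,2): code 1000 → (1.000,2.779)–(0.860,2.000)
cell (1,0): code 0100 → (1.490,1.000)–(2.000,0.688)
cell (1,1): code 1110 → (1.000,1.697)–(1.490,1.000)
cell (1,2): code 1101 → (1.046,3.000)–(1.000,2.779)
cell (1,3): code 1000 → (2.000,3.887)–(1.046,3.000)
cell (2,0): code 0110 → (2.000,0.688)–(3.000,0.552)
cell (2,3): code 1101 → (2.341,4.000)–(2.000,3.887)
cell (2,4): code 1000 → (3.000,4.165)–(2.341,4.000)
cell (3,0): code 0110 → (3.000,0.552)–(4.000,0.857)
cell (3,3): code 1011 → (4.000,3.970)–(3.882,4.000)
cell (3,4): code 0001 → (3.882,4.000)–(3.000,4.165)
cell (4,0): code 0010 → (4.000,0.857)–(4.196,1.000)
cell (4,1): code 0011 → (4.196,1.000)–(4.950,2.000)
cell (4,2): code 0011 → (4.950,2.000)–(4.920,3.000)
cell (4,3): code 0001 → (4.920,3.000)–(4.000,3.970)
total: 16 segments, chained into 1 closed loop(s), length Σ = 12.048234

segments=16 loops=1 length=12.048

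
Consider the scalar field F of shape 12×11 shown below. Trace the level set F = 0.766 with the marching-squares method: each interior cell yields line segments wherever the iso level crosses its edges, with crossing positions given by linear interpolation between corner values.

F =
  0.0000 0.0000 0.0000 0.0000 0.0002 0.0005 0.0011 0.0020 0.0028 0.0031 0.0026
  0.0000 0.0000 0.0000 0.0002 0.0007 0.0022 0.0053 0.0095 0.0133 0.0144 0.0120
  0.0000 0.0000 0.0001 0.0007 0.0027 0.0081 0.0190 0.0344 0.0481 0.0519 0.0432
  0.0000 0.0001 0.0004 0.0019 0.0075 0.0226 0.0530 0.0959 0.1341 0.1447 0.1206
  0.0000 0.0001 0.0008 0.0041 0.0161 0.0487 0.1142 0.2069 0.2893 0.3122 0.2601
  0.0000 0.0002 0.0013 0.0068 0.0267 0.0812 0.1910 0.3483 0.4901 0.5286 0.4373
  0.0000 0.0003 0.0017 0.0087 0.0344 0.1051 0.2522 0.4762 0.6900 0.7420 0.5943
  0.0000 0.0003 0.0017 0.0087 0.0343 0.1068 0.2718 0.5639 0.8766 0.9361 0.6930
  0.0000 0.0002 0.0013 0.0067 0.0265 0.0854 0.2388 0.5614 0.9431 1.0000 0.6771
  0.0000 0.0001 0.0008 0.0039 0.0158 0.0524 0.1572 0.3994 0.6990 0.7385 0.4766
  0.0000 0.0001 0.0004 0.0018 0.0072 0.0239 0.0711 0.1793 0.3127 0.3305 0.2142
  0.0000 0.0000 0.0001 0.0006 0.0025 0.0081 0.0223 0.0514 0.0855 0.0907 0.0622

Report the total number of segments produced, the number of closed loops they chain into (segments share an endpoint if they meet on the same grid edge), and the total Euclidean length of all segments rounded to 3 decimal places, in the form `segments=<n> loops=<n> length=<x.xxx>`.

segments=8 loops=1 length=7.884

cell (6,7): code 0100 → (6.407,8.000)–(7.000,7.646)
cell (6,8): code 1100 → (6.124,9.000)–(6.407,8.000)
cell (6,9): code 1000 → (7.000,9.700)–(6.124,9.000)
cell (7,7): code 0110 → (7.000,7.646)–(8.000,7.536)
cell (7,9): code 1001 → (8.000,9.725)–(7.000,9.700)
cell (8,7): code 0010 → (8.000,7.536)–(8.726,8.000)
cell (8,8): code 0011 → (8.726,8.000)–(8.895,9.000)
cell (8,9): code 0001 → (8.895,9.000)–(8.000,9.725)
total: 8 segments, chained into 1 closed loop(s), length Σ = 7.884372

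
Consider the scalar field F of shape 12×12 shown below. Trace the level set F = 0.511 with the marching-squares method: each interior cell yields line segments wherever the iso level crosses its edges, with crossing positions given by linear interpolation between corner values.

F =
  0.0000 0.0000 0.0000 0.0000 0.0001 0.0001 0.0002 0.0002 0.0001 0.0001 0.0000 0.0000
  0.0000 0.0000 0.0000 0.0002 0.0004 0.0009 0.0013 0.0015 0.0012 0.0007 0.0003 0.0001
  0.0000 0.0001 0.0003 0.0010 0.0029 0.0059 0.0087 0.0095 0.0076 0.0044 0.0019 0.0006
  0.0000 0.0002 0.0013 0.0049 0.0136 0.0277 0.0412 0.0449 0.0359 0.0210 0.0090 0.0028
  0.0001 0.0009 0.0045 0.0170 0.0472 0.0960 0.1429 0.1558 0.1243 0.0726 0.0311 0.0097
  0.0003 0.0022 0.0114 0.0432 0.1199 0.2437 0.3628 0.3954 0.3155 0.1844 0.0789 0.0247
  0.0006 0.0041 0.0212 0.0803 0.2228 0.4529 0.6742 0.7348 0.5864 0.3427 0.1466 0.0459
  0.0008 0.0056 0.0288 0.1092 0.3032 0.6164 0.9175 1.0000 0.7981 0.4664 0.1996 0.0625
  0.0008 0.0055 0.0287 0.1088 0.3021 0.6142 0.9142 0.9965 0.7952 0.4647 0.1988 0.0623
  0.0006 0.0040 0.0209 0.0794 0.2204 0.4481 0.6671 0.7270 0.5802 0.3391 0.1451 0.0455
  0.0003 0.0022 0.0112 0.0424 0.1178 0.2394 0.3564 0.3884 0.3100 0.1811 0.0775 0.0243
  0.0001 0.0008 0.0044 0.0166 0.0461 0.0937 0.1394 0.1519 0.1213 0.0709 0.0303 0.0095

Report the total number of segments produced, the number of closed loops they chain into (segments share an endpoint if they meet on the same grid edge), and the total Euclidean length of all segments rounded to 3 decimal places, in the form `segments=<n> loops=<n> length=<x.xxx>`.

cell (5,5): code 0100 → (5.476,6.000)–(6.000,5.263)
cell (5,6): code 1100 → (5.341,7.000)–(5.476,6.000)
cell (5,7): code 1100 → (5.722,8.000)–(5.341,7.000)
cell (5,8): code 1000 → (6.000,8.309)–(5.722,8.000)
cell (6,4): code 0100 → (6.355,5.000)–(7.000,4.663)
cell (6,5): code 1110 → (6.000,5.263)–(6.355,5.000)
cell (6,8): code 1001 → (7.000,8.866)–(6.000,8.309)
cell (7,4): code 0110 → (7.000,4.663)–(8.000,4.669)
cell (7,8): code 1001 → (8.000,8.860)–(7.000,8.866)
cell (8,4): code 0010 → (8.000,4.669)–(8.621,5.000)
cell (8,5): code 0111 → (8.621,5.000)–(9.000,5.287)
cell (8,8): code 1001 → (9.000,8.287)–(8.000,8.860)
cell (9,5): code 0010 → (9.000,5.287)–(9.502,6.000)
cell (9,6): code 0011 → (9.502,6.000)–(9.638,7.000)
cell (9,7): code 0011 → (9.638,7.000)–(9.256,8.000)
cell (9,8): code 0001 → (9.256,8.000)–(9.000,8.287)
total: 16 segments, chained into 1 closed loop(s), length Σ = 13.381302

segments=16 loops=1 length=13.381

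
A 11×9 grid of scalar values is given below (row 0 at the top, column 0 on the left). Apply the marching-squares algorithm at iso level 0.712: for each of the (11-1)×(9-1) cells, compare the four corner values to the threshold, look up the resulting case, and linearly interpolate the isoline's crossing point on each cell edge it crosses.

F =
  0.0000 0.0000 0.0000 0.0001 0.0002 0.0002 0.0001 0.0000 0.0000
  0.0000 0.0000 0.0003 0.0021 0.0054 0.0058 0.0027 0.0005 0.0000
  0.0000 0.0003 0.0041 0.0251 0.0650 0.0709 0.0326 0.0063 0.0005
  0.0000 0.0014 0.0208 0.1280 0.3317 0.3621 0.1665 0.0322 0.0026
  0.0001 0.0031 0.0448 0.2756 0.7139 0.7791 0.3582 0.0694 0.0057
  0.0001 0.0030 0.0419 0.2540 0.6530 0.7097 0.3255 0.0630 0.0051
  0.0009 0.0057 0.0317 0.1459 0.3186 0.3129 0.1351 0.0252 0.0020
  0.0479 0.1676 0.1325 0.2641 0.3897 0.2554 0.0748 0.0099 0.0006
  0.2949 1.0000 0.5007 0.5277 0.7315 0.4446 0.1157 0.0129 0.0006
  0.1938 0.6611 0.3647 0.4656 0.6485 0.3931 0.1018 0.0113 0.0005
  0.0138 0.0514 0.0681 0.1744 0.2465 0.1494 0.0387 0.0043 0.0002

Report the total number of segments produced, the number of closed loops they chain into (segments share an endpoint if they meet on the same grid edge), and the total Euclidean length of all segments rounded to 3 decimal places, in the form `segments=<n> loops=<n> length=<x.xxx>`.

segments=14 loops=3 length=7.502

cell (3,3): code 0100 → (3.995,4.000)–(4.000,3.996)
cell (3,4): code 1100 → (3.839,5.000)–(3.995,4.000)
cell (3,5): code 1000 → (4.000,5.159)–(3.839,5.000)
cell (4,3): code 0010 → (4.000,3.996)–(4.031,4.000)
cell (4,4): code 0011 → (4.031,4.000)–(4.967,5.000)
cell (4,5): code 0001 → (4.967,5.000)–(4.000,5.159)
cell (7,0): code 0100 → (7.654,1.000)–(8.000,0.592)
cell (7,1): code 1000 → (8.000,1.577)–(7.654,1.000)
cell (7,3): code 0100 → (7.943,4.000)–(8.000,3.904)
cell (7,4): code 1000 → (8.000,4.068)–(7.943,4.000)
cell (8,0): code 0010 → (8.000,0.592)–(8.850,1.000)
cell (8,1): code 0001 → (8.850,1.000)–(8.000,1.577)
cell (8,3): code 0010 → (8.000,3.904)–(8.235,4.000)
cell (8,4): code 0001 → (8.235,4.000)–(8.000,4.068)
total: 14 segments, chained into 3 closed loop(s), length Σ = 7.502325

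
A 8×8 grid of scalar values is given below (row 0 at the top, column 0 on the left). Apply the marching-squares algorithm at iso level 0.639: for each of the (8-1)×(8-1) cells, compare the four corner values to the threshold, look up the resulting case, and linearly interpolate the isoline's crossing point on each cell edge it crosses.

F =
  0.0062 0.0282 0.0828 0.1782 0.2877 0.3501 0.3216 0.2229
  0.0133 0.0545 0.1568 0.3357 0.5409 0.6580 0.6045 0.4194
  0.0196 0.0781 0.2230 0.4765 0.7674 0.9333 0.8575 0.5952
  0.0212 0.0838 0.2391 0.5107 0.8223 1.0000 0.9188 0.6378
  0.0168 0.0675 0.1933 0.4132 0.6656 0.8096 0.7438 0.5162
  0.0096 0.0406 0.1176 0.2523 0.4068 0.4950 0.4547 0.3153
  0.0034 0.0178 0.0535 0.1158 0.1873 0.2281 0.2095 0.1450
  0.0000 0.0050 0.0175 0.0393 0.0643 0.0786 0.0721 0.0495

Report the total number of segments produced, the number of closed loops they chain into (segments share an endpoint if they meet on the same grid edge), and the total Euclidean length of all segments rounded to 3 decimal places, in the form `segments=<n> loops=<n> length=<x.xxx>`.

segments=14 loops=1 length=11.165

cell (0,4): code 0100 → (0.938,5.000)–(1.000,4.838)
cell (0,5): code 1000 → (1.000,5.355)–(0.938,5.000)
cell (1,3): code 0100 → (1.433,4.000)–(2.000,3.559)
cell (1,4): code 1110 → (1.000,4.838)–(1.433,4.000)
cell (1,5): code 1101 → (1.136,6.000)–(1.000,5.355)
cell (1,6): code 1000 → (2.000,6.833)–(1.136,6.000)
cell (2,3): code 0110 → (2.000,3.559)–(3.000,3.412)
cell (2,6): code 1001 → (3.000,6.996)–(2.000,6.833)
cell (3,3): code 0110 → (3.000,3.412)–(4.000,3.895)
cell (3,6): code 1001 → (4.000,6.460)–(3.000,6.996)
cell (4,3): code 0010 → (4.000,3.895)–(4.103,4.000)
cell (4,4): code 0011 → (4.103,4.000)–(4.542,5.000)
cell (4,5): code 0011 → (4.542,5.000)–(4.363,6.000)
cell (4,6): code 0001 → (4.363,6.000)–(4.000,6.460)
total: 14 segments, chained into 1 closed loop(s), length Σ = 11.164815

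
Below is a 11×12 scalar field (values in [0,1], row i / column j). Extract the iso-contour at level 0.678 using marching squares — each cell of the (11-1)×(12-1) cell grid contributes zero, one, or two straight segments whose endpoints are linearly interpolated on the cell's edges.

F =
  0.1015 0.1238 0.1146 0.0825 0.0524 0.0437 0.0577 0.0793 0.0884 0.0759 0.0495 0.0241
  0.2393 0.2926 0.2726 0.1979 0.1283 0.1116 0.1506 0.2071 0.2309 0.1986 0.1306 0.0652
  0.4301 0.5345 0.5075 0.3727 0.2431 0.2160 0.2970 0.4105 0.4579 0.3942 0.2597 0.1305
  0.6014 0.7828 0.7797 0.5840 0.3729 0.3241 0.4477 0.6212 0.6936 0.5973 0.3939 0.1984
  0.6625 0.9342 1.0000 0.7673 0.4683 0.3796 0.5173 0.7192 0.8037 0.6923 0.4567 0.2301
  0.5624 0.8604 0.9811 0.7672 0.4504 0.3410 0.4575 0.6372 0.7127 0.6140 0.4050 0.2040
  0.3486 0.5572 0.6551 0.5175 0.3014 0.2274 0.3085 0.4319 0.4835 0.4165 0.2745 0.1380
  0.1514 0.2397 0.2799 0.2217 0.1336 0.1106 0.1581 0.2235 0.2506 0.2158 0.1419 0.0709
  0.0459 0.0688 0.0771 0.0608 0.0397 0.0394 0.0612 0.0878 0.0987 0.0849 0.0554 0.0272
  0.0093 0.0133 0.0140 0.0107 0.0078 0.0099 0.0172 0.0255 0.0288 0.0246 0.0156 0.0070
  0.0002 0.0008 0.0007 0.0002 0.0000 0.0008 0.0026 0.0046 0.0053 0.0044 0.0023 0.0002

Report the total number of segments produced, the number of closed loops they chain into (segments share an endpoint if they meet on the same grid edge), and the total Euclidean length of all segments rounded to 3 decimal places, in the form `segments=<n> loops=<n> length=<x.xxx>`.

cell (2,0): code 0100 → (2.578,1.000)–(3.000,0.422)
cell (2,1): code 1100 → (2.626,2.000)–(2.578,1.000)
cell (2,2): code 1000 → (3.000,2.520)–(2.626,2.000)
cell (2,7): code 0100 → (2.934,8.000)–(3.000,7.785)
cell (2,8): code 1000 → (3.000,8.162)–(2.934,8.000)
cell (3,0): code 0110 → (3.000,0.422)–(4.000,0.057)
cell (3,2): code 1101 → (3.513,3.000)–(3.000,2.520)
cell (3,3): code 1000 → (4.000,3.299)–(3.513,3.000)
cell (3,6): code 0100 → (3.580,7.000)–(4.000,6.796)
cell (3,7): code 1110 → (3.000,7.785)–(3.580,7.000)
cell (3,8): code 1101 → (3.849,9.000)–(3.000,8.162)
cell (3,9): code 1000 → (4.000,9.061)–(3.849,9.000)
cell (4,0): code 0110 → (4.000,0.057)–(5.000,0.388)
cell (4,3): code 1001 → (5.000,3.282)–(4.000,3.299)
cell (4,6): code 0010 → (4.000,6.796)–(4.502,7.000)
cell (4,7): code 0111 → (4.502,7.000)–(5.000,7.540)
cell (4,8): code 1011 → (5.000,8.352)–(4.183,9.000)
cell (4,9): code 0001 → (4.183,9.000)–(4.000,9.061)
cell (5,0): code 0010 → (5.000,0.388)–(5.602,1.000)
cell (5,1): code 0011 → (5.602,1.000)–(5.930,2.000)
cell (5,2): code 0011 → (5.930,2.000)–(5.357,3.000)
cell (5,3): code 0001 → (5.357,3.000)–(5.000,3.282)
cell (5,7): code 0010 → (5.000,7.540)–(5.151,8.000)
cell (5,8): code 0001 → (5.151,8.000)–(5.000,8.352)
total: 24 segments, chained into 2 closed loop(s), length Σ = 16.844701

segments=24 loops=2 length=16.845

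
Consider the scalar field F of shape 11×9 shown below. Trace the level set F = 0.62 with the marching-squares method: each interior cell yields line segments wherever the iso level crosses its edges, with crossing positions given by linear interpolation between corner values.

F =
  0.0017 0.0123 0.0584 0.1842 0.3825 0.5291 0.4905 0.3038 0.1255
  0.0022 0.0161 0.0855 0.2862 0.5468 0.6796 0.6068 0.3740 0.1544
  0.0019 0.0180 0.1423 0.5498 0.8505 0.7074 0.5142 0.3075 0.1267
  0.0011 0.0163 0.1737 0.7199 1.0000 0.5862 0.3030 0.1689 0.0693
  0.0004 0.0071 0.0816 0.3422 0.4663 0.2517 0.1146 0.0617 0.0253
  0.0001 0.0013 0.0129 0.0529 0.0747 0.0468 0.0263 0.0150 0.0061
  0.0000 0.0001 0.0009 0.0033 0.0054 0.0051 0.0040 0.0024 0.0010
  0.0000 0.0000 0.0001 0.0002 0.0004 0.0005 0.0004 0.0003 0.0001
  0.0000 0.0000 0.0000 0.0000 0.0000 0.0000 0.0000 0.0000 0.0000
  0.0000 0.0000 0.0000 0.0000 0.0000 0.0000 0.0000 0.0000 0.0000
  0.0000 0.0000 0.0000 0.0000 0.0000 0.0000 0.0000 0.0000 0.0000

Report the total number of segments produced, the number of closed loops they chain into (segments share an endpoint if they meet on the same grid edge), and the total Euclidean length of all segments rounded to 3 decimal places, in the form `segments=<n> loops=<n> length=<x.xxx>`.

cell (0,4): code 0100 → (0.604,5.000)–(1.000,4.551)
cell (0,5): code 1000 → (1.000,5.819)–(0.604,5.000)
cell (1,3): code 0100 → (1.241,4.000)–(2.000,3.233)
cell (1,4): code 1110 → (1.000,4.551)–(1.241,4.000)
cell (1,5): code 1001 → (2.000,5.452)–(1.000,5.819)
cell (2,2): code 0100 → (2.413,3.000)–(3.000,2.817)
cell (2,3): code 1110 → (2.000,3.233)–(2.413,3.000)
cell (2,4): code 1011 → (3.000,4.918)–(2.721,5.000)
cell (2,5): code 0001 → (2.721,5.000)–(2.000,5.452)
cell (3,2): code 0010 → (3.000,2.817)–(3.264,3.000)
cell (3,3): code 0011 → (3.264,3.000)–(3.712,4.000)
cell (3,4): code 0001 → (3.712,4.000)–(3.000,4.918)
total: 12 segments, chained into 1 closed loop(s), length Σ = 9.063554

segments=12 loops=1 length=9.064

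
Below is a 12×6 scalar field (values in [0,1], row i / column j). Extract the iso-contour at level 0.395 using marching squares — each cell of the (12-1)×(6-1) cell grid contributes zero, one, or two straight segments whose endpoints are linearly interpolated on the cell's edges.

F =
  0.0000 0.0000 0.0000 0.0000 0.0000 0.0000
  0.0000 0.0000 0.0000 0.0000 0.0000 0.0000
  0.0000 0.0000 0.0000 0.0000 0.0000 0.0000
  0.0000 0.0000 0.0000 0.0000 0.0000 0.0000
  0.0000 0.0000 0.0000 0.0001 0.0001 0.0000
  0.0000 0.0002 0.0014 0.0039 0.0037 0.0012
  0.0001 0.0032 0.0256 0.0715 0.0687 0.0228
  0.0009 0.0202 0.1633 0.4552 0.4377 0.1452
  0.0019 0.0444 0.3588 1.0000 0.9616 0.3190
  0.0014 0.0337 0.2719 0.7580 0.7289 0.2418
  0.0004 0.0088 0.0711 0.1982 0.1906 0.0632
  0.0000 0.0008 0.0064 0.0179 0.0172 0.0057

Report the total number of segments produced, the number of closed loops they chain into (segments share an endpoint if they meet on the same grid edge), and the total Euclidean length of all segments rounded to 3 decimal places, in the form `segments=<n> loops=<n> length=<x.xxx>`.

segments=10 loops=1 length=8.882

cell (6,2): code 0100 → (6.843,3.000)–(7.000,2.794)
cell (6,3): code 1100 → (6.884,4.000)–(6.843,3.000)
cell (6,4): code 1000 → (7.000,4.146)–(6.884,4.000)
cell (7,2): code 0110 → (7.000,2.794)–(8.000,2.056)
cell (7,4): code 1001 → (8.000,4.882)–(7.000,4.146)
cell (8,2): code 0110 → (8.000,2.056)–(9.000,2.253)
cell (8,4): code 1001 → (9.000,4.685)–(8.000,4.882)
cell (9,2): code 0010 → (9.000,2.253)–(9.648,3.000)
cell (9,3): code 0011 → (9.648,3.000)–(9.620,4.000)
cell (9,4): code 0001 → (9.620,4.000)–(9.000,4.685)
total: 10 segments, chained into 1 closed loop(s), length Σ = 8.882313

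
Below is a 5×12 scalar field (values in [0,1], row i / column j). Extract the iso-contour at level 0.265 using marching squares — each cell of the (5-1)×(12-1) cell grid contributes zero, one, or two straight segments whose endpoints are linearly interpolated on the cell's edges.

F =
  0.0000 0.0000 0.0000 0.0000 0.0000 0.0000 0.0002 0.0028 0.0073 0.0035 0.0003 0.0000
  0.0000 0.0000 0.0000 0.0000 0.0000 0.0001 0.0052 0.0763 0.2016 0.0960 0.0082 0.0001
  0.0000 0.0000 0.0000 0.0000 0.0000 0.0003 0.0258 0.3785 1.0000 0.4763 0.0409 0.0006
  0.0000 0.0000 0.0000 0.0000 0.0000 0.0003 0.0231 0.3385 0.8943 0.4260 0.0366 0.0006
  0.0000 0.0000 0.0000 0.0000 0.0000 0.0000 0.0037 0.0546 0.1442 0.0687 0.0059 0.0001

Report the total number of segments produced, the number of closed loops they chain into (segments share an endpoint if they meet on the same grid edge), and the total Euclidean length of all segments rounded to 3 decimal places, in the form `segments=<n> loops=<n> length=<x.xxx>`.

segments=10 loops=1 length=8.631

cell (1,6): code 0100 → (1.624,7.000)–(2.000,6.678)
cell (1,7): code 1100 → (1.079,8.000)–(1.624,7.000)
cell (1,8): code 1100 → (1.444,9.000)–(1.079,8.000)
cell (1,9): code 1000 → (2.000,9.485)–(1.444,9.000)
cell (2,6): code 0110 → (2.000,6.678)–(3.000,6.767)
cell (2,9): code 1001 → (3.000,9.413)–(2.000,9.485)
cell (3,6): code 0010 → (3.000,6.767)–(3.259,7.000)
cell (3,7): code 0011 → (3.259,7.000)–(3.839,8.000)
cell (3,8): code 0011 → (3.839,8.000)–(3.451,9.000)
cell (3,9): code 0001 → (3.451,9.000)–(3.000,9.413)
total: 10 segments, chained into 1 closed loop(s), length Σ = 8.630905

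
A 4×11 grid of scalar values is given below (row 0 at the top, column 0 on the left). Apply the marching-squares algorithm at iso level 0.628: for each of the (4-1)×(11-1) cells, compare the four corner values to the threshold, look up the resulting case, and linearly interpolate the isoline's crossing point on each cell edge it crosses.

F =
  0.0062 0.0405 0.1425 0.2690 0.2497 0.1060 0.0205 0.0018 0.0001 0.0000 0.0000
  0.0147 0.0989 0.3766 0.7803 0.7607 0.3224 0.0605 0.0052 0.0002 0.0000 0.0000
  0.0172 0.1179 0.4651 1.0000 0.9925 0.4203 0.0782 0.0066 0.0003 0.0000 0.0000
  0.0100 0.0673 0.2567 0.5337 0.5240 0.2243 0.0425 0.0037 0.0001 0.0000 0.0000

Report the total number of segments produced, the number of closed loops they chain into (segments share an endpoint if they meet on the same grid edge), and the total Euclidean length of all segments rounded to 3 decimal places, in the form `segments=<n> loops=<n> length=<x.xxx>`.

segments=8 loops=1 length=7.048

cell (0,2): code 0100 → (0.702,3.000)–(1.000,2.623)
cell (0,3): code 1100 → (0.740,4.000)–(0.702,3.000)
cell (0,4): code 1000 → (1.000,4.303)–(0.740,4.000)
cell (1,2): code 0110 → (1.000,2.623)–(2.000,2.305)
cell (1,4): code 1001 → (2.000,4.637)–(1.000,4.303)
cell (2,2): code 0010 → (2.000,2.305)–(2.798,3.000)
cell (2,3): code 0011 → (2.798,3.000)–(2.778,4.000)
cell (2,4): code 0001 → (2.778,4.000)–(2.000,4.637)
total: 8 segments, chained into 1 closed loop(s), length Σ = 7.048143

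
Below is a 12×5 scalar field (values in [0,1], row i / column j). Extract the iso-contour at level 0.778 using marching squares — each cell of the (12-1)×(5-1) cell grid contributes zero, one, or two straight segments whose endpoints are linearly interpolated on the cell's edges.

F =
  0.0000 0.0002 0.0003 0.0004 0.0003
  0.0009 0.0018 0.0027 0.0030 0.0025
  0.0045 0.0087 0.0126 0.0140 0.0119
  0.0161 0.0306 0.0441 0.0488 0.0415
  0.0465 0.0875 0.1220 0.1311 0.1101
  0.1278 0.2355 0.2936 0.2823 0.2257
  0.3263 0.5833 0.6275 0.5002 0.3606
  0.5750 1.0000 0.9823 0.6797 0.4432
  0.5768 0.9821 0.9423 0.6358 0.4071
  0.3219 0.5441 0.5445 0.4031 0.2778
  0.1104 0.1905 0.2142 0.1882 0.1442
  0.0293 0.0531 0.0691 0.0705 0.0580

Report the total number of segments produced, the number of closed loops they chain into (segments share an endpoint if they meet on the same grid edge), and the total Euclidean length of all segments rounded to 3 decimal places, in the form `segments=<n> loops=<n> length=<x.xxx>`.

segments=8 loops=1 length=7.008

cell (6,0): code 0100 → (6.467,1.000)–(7.000,0.478)
cell (6,1): code 1100 → (6.424,2.000)–(6.467,1.000)
cell (6,2): code 1000 → (7.000,2.675)–(6.424,2.000)
cell (7,0): code 0110 → (7.000,0.478)–(8.000,0.496)
cell (7,2): code 1001 → (8.000,2.536)–(7.000,2.675)
cell (8,0): code 0010 → (8.000,0.496)–(8.466,1.000)
cell (8,1): code 0011 → (8.466,1.000)–(8.413,2.000)
cell (8,2): code 0001 → (8.413,2.000)–(8.000,2.536)
total: 8 segments, chained into 1 closed loop(s), length Σ = 7.008404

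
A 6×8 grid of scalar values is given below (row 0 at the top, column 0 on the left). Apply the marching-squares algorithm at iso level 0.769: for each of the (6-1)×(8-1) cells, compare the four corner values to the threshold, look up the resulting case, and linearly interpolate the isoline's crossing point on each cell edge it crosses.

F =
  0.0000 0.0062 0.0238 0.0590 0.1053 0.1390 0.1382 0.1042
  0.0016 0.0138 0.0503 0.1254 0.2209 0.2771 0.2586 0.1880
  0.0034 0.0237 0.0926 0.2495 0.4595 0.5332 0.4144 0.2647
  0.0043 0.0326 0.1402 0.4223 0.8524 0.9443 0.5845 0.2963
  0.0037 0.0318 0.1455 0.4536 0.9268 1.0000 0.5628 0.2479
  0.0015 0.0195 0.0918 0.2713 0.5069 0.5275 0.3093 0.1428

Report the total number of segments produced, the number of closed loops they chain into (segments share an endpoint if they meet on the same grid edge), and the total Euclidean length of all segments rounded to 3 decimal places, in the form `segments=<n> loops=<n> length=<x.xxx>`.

segments=8 loops=1 length=6.197

cell (2,3): code 0100 → (2.788,4.000)–(3.000,3.806)
cell (2,4): code 1100 → (2.574,5.000)–(2.788,4.000)
cell (2,5): code 1000 → (3.000,5.487)–(2.574,5.000)
cell (3,3): code 0110 → (3.000,3.806)–(4.000,3.667)
cell (3,5): code 1001 → (4.000,5.528)–(3.000,5.487)
cell (4,3): code 0010 → (4.000,3.667)–(4.376,4.000)
cell (4,4): code 0011 → (4.376,4.000)–(4.489,5.000)
cell (4,5): code 0001 → (4.489,5.000)–(4.000,5.528)
total: 8 segments, chained into 1 closed loop(s), length Σ = 6.196827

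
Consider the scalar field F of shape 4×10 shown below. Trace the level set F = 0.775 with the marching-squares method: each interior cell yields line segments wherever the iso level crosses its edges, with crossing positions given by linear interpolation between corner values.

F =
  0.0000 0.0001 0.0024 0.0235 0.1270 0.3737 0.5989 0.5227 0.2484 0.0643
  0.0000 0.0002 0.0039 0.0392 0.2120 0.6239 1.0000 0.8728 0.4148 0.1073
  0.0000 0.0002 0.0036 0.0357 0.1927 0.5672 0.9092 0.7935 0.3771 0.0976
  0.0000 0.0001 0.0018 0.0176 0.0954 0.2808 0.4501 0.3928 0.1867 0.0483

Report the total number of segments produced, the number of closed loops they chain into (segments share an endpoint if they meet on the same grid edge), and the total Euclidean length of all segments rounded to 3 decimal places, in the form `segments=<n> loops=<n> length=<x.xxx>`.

segments=8 loops=1 length=5.829

cell (0,5): code 0100 → (0.439,6.000)–(1.000,5.402)
cell (0,6): code 1100 → (0.721,7.000)–(0.439,6.000)
cell (0,7): code 1000 → (1.000,7.214)–(0.721,7.000)
cell (1,5): code 0110 → (1.000,5.402)–(2.000,5.608)
cell (1,7): code 1001 → (2.000,7.044)–(1.000,7.214)
cell (2,5): code 0010 → (2.000,5.608)–(2.292,6.000)
cell (2,6): code 0011 → (2.292,6.000)–(2.046,7.000)
cell (2,7): code 0001 → (2.046,7.000)–(2.000,7.044)
total: 8 segments, chained into 1 closed loop(s), length Σ = 5.829009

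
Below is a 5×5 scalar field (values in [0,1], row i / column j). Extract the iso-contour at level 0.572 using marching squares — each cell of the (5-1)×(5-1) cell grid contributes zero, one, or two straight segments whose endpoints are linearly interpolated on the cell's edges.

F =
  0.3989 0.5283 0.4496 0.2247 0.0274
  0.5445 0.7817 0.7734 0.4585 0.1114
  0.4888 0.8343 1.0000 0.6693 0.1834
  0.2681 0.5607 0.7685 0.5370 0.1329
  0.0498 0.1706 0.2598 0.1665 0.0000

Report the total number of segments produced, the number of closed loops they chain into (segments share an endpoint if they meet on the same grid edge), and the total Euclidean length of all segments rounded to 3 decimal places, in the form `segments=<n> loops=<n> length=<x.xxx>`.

segments=12 loops=1 length=9.595

cell (0,0): code 0100 → (0.172,1.000)–(1.000,0.116)
cell (0,1): code 1100 → (0.378,2.000)–(0.172,1.000)
cell (0,2): code 1000 → (1.000,2.640)–(0.378,2.000)
cell (1,0): code 0110 → (1.000,0.116)–(2.000,0.241)
cell (1,2): code 1101 → (1.538,3.000)–(1.000,2.640)
cell (1,3): code 1000 → (2.000,3.200)–(1.538,3.000)
cell (2,0): code 0010 → (2.000,0.241)–(2.959,1.000)
cell (2,1): code 0111 → (2.959,1.000)–(3.000,1.054)
cell (2,2): code 1011 → (3.000,2.849)–(2.735,3.000)
cell (2,3): code 0001 → (2.735,3.000)–(2.000,3.200)
cell (3,1): code 0010 → (3.000,1.054)–(3.386,2.000)
cell (3,2): code 0001 → (3.386,2.000)–(3.000,2.849)
total: 12 segments, chained into 1 closed loop(s), length Σ = 9.594993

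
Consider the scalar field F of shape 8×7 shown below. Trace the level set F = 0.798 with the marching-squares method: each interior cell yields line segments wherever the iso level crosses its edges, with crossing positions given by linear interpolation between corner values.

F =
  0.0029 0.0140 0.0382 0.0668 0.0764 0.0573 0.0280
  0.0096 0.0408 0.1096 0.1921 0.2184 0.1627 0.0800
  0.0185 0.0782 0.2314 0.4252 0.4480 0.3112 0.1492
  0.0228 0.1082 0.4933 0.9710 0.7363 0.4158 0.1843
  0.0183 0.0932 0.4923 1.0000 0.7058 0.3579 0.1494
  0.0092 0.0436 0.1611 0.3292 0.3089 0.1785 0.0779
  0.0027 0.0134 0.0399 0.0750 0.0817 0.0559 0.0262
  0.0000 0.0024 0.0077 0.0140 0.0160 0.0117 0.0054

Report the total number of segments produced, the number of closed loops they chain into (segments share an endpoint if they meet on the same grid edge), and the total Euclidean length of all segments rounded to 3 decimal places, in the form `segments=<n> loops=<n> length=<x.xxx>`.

cell (2,2): code 0100 → (2.683,3.000)–(3.000,2.638)
cell (2,3): code 1000 → (3.000,3.737)–(2.683,3.000)
cell (3,2): code 0110 → (3.000,2.638)–(4.000,2.602)
cell (3,3): code 1001 → (4.000,3.687)–(3.000,3.737)
cell (4,2): code 0010 → (4.000,2.602)–(4.301,3.000)
cell (4,3): code 0001 → (4.301,3.000)–(4.000,3.687)
total: 6 segments, chained into 1 closed loop(s), length Σ = 4.534278

segments=6 loops=1 length=4.534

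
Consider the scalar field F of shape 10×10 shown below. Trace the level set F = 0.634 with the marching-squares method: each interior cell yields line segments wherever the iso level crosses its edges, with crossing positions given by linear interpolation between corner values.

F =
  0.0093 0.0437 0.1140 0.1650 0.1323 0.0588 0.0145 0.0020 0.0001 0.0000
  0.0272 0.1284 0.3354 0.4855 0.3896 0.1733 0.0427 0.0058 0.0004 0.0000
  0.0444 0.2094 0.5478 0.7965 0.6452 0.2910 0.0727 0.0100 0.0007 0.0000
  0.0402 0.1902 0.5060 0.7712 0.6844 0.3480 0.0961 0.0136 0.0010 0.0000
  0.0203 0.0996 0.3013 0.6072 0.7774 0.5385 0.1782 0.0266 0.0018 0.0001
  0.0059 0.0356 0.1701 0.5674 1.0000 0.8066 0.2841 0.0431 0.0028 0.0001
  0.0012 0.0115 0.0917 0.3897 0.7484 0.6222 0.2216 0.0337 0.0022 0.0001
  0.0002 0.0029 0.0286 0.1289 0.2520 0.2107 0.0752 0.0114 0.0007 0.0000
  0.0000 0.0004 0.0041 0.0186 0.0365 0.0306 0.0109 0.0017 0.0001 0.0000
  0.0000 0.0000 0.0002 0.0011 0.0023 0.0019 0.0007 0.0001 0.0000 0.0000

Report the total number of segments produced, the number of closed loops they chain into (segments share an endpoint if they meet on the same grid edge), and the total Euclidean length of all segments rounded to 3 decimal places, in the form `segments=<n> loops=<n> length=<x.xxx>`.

segments=16 loops=1 length=12.147

cell (1,2): code 0100 → (1.477,3.000)–(2.000,2.347)
cell (1,3): code 1100 → (1.956,4.000)–(1.477,3.000)
cell (1,4): code 1000 → (2.000,4.032)–(1.956,4.000)
cell (2,2): code 0110 → (2.000,2.347)–(3.000,2.483)
cell (2,4): code 1001 → (3.000,4.150)–(2.000,4.032)
cell (3,2): code 0010 → (3.000,2.483)–(3.837,3.000)
cell (3,3): code 0111 → (3.837,3.000)–(4.000,3.157)
cell (3,4): code 1001 → (4.000,4.600)–(3.000,4.150)
cell (4,3): code 0110 → (4.000,3.157)–(5.000,3.154)
cell (4,4): code 1101 → (4.356,5.000)–(4.000,4.600)
cell (4,5): code 1000 → (5.000,5.330)–(4.356,5.000)
cell (5,3): code 0110 → (5.000,3.154)–(6.000,3.681)
cell (5,4): code 1011 → (6.000,4.906)–(5.936,5.000)
cell (5,5): code 0001 → (5.936,5.000)–(5.000,5.330)
cell (6,3): code 0010 → (6.000,3.681)–(6.230,4.000)
cell (6,4): code 0001 → (6.230,4.000)–(6.000,4.906)
total: 16 segments, chained into 1 closed loop(s), length Σ = 12.146983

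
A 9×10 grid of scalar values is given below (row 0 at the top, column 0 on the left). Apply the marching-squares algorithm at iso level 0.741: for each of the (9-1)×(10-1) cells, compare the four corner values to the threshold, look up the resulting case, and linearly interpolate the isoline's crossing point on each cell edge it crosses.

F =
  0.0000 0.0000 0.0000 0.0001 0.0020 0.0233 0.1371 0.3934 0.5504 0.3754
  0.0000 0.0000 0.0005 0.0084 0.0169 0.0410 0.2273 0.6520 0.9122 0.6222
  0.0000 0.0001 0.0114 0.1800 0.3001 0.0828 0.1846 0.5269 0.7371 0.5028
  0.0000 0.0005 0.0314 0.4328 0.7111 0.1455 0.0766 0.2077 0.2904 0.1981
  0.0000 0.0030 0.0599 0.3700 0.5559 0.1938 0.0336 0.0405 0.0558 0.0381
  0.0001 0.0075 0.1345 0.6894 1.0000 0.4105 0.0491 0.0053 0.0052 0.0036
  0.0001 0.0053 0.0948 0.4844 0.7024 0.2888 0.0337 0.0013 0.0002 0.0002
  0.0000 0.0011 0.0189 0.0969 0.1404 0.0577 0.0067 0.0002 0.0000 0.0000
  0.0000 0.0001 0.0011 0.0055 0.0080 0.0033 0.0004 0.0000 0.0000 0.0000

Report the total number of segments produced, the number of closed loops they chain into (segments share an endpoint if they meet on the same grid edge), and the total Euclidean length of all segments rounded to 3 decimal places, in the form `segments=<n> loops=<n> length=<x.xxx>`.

segments=8 loops=2 length=7.816

cell (0,7): code 0100 → (0.527,8.000)–(1.000,7.342)
cell (0,8): code 1000 → (1.000,8.590)–(0.527,8.000)
cell (1,7): code 0010 → (1.000,7.342)–(1.978,8.000)
cell (1,8): code 0001 → (1.978,8.000)–(1.000,8.590)
cell (4,3): code 0100 → (4.417,4.000)–(5.000,3.166)
cell (4,4): code 1000 → (5.000,4.439)–(4.417,4.000)
cell (5,3): code 0010 → (5.000,3.166)–(5.870,4.000)
cell (5,4): code 0001 → (5.870,4.000)–(5.000,4.439)
total: 8 segments, chained into 2 closed loop(s), length Σ = 7.815613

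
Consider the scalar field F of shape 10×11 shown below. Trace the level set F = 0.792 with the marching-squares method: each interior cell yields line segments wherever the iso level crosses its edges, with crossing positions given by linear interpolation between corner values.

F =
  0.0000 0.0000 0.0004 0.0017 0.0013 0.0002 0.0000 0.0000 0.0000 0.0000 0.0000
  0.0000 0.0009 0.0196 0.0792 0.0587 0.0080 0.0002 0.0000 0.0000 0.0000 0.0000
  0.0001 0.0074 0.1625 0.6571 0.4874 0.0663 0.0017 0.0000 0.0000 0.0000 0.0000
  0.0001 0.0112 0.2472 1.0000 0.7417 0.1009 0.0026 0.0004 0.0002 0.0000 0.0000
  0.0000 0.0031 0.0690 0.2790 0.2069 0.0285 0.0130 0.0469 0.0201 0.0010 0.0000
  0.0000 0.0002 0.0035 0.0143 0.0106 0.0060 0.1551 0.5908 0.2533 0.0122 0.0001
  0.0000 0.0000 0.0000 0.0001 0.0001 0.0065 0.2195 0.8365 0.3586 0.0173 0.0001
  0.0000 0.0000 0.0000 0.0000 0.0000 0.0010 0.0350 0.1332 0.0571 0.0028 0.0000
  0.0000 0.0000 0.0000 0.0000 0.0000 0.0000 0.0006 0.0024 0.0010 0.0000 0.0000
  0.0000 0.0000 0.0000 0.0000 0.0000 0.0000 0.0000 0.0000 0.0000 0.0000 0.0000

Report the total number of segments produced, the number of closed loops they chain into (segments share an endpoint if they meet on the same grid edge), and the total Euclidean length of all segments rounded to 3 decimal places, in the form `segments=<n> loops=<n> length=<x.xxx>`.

cell (2,2): code 0100 → (2.393,3.000)–(3.000,2.724)
cell (2,3): code 1000 → (3.000,3.805)–(2.393,3.000)
cell (3,2): code 0010 → (3.000,2.724)–(3.288,3.000)
cell (3,3): code 0001 → (3.288,3.000)–(3.000,3.805)
cell (5,6): code 0100 → (5.819,7.000)–(6.000,6.928)
cell (5,7): code 1000 → (6.000,7.093)–(5.819,7.000)
cell (6,6): code 0010 → (6.000,6.928)–(6.063,7.000)
cell (6,7): code 0001 → (6.063,7.000)–(6.000,7.093)
total: 8 segments, chained into 2 closed loop(s), length Σ = 3.536685

segments=8 loops=2 length=3.537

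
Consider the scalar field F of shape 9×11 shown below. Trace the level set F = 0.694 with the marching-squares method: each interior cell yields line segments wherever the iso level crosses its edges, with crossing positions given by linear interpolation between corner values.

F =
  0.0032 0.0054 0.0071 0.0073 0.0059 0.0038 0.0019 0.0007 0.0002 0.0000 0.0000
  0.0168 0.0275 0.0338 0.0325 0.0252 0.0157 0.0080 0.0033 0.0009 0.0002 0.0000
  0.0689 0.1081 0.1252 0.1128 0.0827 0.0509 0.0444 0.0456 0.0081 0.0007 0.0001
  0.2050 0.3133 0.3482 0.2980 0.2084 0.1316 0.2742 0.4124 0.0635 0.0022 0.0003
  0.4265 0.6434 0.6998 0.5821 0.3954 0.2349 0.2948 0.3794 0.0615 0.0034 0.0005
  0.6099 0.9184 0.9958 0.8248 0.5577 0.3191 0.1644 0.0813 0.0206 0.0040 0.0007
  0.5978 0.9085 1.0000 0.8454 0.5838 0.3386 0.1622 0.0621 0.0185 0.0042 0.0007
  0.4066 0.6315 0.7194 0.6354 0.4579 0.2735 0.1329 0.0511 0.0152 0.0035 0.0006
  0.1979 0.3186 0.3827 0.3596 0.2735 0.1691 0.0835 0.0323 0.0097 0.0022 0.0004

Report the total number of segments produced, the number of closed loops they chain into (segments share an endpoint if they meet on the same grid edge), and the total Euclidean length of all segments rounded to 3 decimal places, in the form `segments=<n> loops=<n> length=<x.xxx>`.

cell (3,1): code 0100 → (3.984,2.000)–(4.000,1.897)
cell (3,2): code 1000 → (4.000,2.049)–(3.984,2.000)
cell (4,0): code 0100 → (4.184,1.000)–(5.000,0.273)
cell (4,1): code 1110 → (4.000,1.897)–(4.184,1.000)
cell (4,2): code 1101 → (4.461,3.000)–(4.000,2.049)
cell (4,3): code 1000 → (5.000,3.490)–(4.461,3.000)
cell (5,0): code 0110 → (5.000,0.273)–(6.000,0.310)
cell (5,3): code 1001 → (6.000,3.579)–(5.000,3.490)
cell (6,0): code 0010 → (6.000,0.310)–(6.774,1.000)
cell (6,1): code 0111 → (6.774,1.000)–(7.000,1.711)
cell (6,2): code 1011 → (7.000,2.302)–(6.721,3.000)
cell (6,3): code 0001 → (6.721,3.000)–(6.000,3.579)
cell (7,1): code 0010 → (7.000,1.711)–(7.075,2.000)
cell (7,2): code 0001 → (7.075,2.000)–(7.000,2.302)
total: 14 segments, chained into 1 closed loop(s), length Σ = 10.024126

segments=14 loops=1 length=10.024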